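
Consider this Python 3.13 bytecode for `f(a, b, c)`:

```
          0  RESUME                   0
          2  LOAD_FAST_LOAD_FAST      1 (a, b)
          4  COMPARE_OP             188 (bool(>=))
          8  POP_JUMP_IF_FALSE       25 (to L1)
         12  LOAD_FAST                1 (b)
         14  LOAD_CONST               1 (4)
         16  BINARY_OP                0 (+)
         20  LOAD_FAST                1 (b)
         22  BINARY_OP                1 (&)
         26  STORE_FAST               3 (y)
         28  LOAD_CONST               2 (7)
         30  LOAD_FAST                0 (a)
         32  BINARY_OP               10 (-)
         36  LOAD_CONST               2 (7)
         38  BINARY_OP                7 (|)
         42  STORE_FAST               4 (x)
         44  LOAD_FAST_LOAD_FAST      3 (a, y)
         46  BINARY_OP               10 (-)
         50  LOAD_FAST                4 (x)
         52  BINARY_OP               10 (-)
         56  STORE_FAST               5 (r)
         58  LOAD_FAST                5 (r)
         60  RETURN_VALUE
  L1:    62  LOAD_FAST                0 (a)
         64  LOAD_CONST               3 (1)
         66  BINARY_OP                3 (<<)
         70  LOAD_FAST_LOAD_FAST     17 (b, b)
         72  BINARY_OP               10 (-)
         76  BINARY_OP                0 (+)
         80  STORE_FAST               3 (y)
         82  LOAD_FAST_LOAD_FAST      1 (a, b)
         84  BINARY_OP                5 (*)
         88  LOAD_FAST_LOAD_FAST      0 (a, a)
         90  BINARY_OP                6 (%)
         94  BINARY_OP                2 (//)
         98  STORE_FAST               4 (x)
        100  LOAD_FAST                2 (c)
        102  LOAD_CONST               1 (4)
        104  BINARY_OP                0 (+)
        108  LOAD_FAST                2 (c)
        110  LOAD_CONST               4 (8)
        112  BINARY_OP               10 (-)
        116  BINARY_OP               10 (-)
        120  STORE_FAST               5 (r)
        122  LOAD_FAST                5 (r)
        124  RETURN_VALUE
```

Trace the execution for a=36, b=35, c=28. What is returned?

LOAD_FAST_LOAD_FAST a,b → push 36,35. Stack: [36, 35]
COMPARE_OP bool(>=) → 36 vs 35 = True. Stack: [True]
POP_JUMP_IF_FALSE → pop True; no jump. Stack: []
LOAD_FAST b → push 35. Stack: [35]
LOAD_CONST → push 4. Stack: [35, 4]
BINARY_OP + → 35 + 4 = 39. Stack: [39]
LOAD_FAST b → push 35. Stack: [39, 35]
BINARY_OP & → 39 & 35 = 35. Stack: [35]
STORE_FAST y → y=35. Stack: []
LOAD_CONST → push 7. Stack: [7]
LOAD_FAST a → push 36. Stack: [7, 36]
BINARY_OP - → 7 - 36 = -29. Stack: [-29]
LOAD_CONST → push 7. Stack: [-29, 7]
BINARY_OP | → -29 | 7 = -25. Stack: [-25]
STORE_FAST x → x=-25. Stack: []
LOAD_FAST_LOAD_FAST a,y → push 36,35. Stack: [36, 35]
BINARY_OP - → 36 - 35 = 1. Stack: [1]
LOAD_FAST x → push -25. Stack: [1, -25]
BINARY_OP - → 1 - -25 = 26. Stack: [26]
STORE_FAST r → r=26. Stack: []
LOAD_FAST r → push 26. Stack: [26]
RETURN_VALUE → return 26.

26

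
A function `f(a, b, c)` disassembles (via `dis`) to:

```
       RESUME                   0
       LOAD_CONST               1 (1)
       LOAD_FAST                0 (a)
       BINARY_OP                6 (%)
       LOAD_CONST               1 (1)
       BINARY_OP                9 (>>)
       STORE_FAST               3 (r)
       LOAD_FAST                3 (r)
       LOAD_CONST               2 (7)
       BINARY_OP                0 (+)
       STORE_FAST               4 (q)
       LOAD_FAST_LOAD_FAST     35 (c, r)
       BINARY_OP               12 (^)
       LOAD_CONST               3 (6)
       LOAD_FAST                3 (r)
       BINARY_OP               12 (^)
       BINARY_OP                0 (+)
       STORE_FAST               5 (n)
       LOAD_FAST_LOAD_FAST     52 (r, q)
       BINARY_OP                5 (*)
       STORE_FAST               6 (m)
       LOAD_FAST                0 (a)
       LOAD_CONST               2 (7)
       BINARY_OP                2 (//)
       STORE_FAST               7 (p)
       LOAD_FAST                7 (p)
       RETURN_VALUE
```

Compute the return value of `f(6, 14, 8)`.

LOAD_CONST → push 1. Stack: [1]
LOAD_FAST a → push 6. Stack: [1, 6]
BINARY_OP % → 1 % 6 = 1. Stack: [1]
LOAD_CONST → push 1. Stack: [1, 1]
BINARY_OP >> → 1 >> 1 = 0. Stack: [0]
STORE_FAST r → r=0. Stack: []
LOAD_FAST r → push 0. Stack: [0]
LOAD_CONST → push 7. Stack: [0, 7]
BINARY_OP + → 0 + 7 = 7. Stack: [7]
STORE_FAST q → q=7. Stack: []
LOAD_FAST_LOAD_FAST c,r → push 8,0. Stack: [8, 0]
BINARY_OP ^ → 8 ^ 0 = 8. Stack: [8]
LOAD_CONST → push 6. Stack: [8, 6]
LOAD_FAST r → push 0. Stack: [8, 6, 0]
BINARY_OP ^ → 6 ^ 0 = 6. Stack: [8, 6]
BINARY_OP + → 8 + 6 = 14. Stack: [14]
STORE_FAST n → n=14. Stack: []
LOAD_FAST_LOAD_FAST r,q → push 0,7. Stack: [0, 7]
BINARY_OP * → 0 * 7 = 0. Stack: [0]
STORE_FAST m → m=0. Stack: []
LOAD_FAST a → push 6. Stack: [6]
LOAD_CONST → push 7. Stack: [6, 7]
BINARY_OP // → 6 // 7 = 0. Stack: [0]
STORE_FAST p → p=0. Stack: []
LOAD_FAST p → push 0. Stack: [0]
RETURN_VALUE → return 0.

0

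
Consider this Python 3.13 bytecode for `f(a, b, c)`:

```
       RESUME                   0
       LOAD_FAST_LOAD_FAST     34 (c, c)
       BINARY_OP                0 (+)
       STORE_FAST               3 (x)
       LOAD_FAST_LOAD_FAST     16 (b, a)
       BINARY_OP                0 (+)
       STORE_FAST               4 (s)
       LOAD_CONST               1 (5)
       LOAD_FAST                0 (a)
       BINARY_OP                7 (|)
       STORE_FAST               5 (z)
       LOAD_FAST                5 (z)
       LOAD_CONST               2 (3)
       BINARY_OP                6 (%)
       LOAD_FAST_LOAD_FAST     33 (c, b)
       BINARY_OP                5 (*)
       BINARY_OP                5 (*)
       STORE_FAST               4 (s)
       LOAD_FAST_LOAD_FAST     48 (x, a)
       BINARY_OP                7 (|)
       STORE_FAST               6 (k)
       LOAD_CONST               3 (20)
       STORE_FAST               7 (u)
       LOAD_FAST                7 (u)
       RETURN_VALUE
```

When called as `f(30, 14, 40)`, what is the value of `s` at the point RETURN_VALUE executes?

560

LOAD_FAST_LOAD_FAST c,c → push 40,40. Stack: [40, 40]
BINARY_OP + → 40 + 40 = 80. Stack: [80]
STORE_FAST x → x=80. Stack: []
LOAD_FAST_LOAD_FAST b,a → push 14,30. Stack: [14, 30]
BINARY_OP + → 14 + 30 = 44. Stack: [44]
STORE_FAST s → s=44. Stack: []
LOAD_CONST → push 5. Stack: [5]
LOAD_FAST a → push 30. Stack: [5, 30]
BINARY_OP | → 5 | 30 = 31. Stack: [31]
STORE_FAST z → z=31. Stack: []
LOAD_FAST z → push 31. Stack: [31]
LOAD_CONST → push 3. Stack: [31, 3]
BINARY_OP % → 31 % 3 = 1. Stack: [1]
LOAD_FAST_LOAD_FAST c,b → push 40,14. Stack: [1, 40, 14]
BINARY_OP * → 40 * 14 = 560. Stack: [1, 560]
BINARY_OP * → 1 * 560 = 560. Stack: [560]
STORE_FAST s → s=560. Stack: []
LOAD_FAST_LOAD_FAST x,a → push 80,30. Stack: [80, 30]
BINARY_OP | → 80 | 30 = 94. Stack: [94]
STORE_FAST k → k=94. Stack: []
LOAD_CONST → push 20. Stack: [20]
STORE_FAST u → u=20. Stack: []
LOAD_FAST u → push 20. Stack: [20]
RETURN_VALUE → return 20.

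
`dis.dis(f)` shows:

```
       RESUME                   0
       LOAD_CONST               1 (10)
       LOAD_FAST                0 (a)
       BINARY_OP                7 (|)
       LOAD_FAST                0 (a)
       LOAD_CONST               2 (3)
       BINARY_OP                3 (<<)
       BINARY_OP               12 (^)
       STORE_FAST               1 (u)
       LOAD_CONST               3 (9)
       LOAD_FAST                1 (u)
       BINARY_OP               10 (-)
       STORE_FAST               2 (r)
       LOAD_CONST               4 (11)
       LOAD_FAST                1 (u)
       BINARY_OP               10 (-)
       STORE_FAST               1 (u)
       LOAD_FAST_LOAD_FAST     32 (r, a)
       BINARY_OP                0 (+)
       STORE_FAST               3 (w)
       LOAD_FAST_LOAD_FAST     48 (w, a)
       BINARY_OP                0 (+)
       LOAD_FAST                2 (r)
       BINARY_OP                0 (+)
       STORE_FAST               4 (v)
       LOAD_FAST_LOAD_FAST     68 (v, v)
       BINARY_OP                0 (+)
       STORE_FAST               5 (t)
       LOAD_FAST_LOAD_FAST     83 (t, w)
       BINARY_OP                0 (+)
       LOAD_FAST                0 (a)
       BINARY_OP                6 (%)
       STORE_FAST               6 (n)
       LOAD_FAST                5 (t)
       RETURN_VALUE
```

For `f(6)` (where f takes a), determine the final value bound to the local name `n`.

5

LOAD_CONST → push 10. Stack: [10]
LOAD_FAST a → push 6. Stack: [10, 6]
BINARY_OP | → 10 | 6 = 14. Stack: [14]
LOAD_FAST a → push 6. Stack: [14, 6]
LOAD_CONST → push 3. Stack: [14, 6, 3]
BINARY_OP << → 6 << 3 = 48. Stack: [14, 48]
BINARY_OP ^ → 14 ^ 48 = 62. Stack: [62]
STORE_FAST u → u=62. Stack: []
LOAD_CONST → push 9. Stack: [9]
LOAD_FAST u → push 62. Stack: [9, 62]
BINARY_OP - → 9 - 62 = -53. Stack: [-53]
STORE_FAST r → r=-53. Stack: []
LOAD_CONST → push 11. Stack: [11]
LOAD_FAST u → push 62. Stack: [11, 62]
BINARY_OP - → 11 - 62 = -51. Stack: [-51]
STORE_FAST u → u=-51. Stack: []
LOAD_FAST_LOAD_FAST r,a → push -53,6. Stack: [-53, 6]
BINARY_OP + → -53 + 6 = -47. Stack: [-47]
STORE_FAST w → w=-47. Stack: []
LOAD_FAST_LOAD_FAST w,a → push -47,6. Stack: [-47, 6]
BINARY_OP + → -47 + 6 = -41. Stack: [-41]
LOAD_FAST r → push -53. Stack: [-41, -53]
BINARY_OP + → -41 + -53 = -94. Stack: [-94]
STORE_FAST v → v=-94. Stack: []
LOAD_FAST_LOAD_FAST v,v → push -94,-94. Stack: [-94, -94]
BINARY_OP + → -94 + -94 = -188. Stack: [-188]
STORE_FAST t → t=-188. Stack: []
LOAD_FAST_LOAD_FAST t,w → push -188,-47. Stack: [-188, -47]
BINARY_OP + → -188 + -47 = -235. Stack: [-235]
LOAD_FAST a → push 6. Stack: [-235, 6]
BINARY_OP % → -235 % 6 = 5. Stack: [5]
STORE_FAST n → n=5. Stack: []
LOAD_FAST t → push -188. Stack: [-188]
RETURN_VALUE → return -188.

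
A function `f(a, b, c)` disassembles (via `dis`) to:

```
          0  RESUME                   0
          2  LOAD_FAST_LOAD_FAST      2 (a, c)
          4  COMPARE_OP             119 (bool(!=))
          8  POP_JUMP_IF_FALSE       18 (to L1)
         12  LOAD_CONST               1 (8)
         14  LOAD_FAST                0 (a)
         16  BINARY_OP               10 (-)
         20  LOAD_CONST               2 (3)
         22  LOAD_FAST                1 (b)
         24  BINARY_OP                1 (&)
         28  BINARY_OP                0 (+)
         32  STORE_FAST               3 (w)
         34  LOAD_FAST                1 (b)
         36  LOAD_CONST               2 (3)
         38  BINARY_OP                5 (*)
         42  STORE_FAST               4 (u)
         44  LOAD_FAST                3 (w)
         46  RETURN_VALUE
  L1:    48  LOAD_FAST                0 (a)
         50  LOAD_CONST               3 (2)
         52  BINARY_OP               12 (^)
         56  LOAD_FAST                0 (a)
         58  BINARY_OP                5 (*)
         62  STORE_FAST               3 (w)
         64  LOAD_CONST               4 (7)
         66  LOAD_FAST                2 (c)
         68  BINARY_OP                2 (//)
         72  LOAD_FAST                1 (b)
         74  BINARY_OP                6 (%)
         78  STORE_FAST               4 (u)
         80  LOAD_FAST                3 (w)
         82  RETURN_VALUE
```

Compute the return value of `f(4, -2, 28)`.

LOAD_FAST_LOAD_FAST a,c → push 4,28. Stack: [4, 28]
COMPARE_OP bool(!=) → 4 vs 28 = True. Stack: [True]
POP_JUMP_IF_FALSE → pop True; no jump. Stack: []
LOAD_CONST → push 8. Stack: [8]
LOAD_FAST a → push 4. Stack: [8, 4]
BINARY_OP - → 8 - 4 = 4. Stack: [4]
LOAD_CONST → push 3. Stack: [4, 3]
LOAD_FAST b → push -2. Stack: [4, 3, -2]
BINARY_OP & → 3 & -2 = 2. Stack: [4, 2]
BINARY_OP + → 4 + 2 = 6. Stack: [6]
STORE_FAST w → w=6. Stack: []
LOAD_FAST b → push -2. Stack: [-2]
LOAD_CONST → push 3. Stack: [-2, 3]
BINARY_OP * → -2 * 3 = -6. Stack: [-6]
STORE_FAST u → u=-6. Stack: []
LOAD_FAST w → push 6. Stack: [6]
RETURN_VALUE → return 6.

6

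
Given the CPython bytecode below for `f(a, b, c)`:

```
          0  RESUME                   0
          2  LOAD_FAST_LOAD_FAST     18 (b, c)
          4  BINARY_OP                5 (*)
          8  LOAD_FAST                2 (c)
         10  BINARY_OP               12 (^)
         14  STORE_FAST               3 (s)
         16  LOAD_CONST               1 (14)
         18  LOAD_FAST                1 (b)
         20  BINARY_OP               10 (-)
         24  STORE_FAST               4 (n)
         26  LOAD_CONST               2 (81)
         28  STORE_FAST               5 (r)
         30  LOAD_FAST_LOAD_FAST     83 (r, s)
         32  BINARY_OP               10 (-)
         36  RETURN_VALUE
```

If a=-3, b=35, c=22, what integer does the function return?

-707

LOAD_FAST_LOAD_FAST b,c → push 35,22. Stack: [35, 22]
BINARY_OP * → 35 * 22 = 770. Stack: [770]
LOAD_FAST c → push 22. Stack: [770, 22]
BINARY_OP ^ → 770 ^ 22 = 788. Stack: [788]
STORE_FAST s → s=788. Stack: []
LOAD_CONST → push 14. Stack: [14]
LOAD_FAST b → push 35. Stack: [14, 35]
BINARY_OP - → 14 - 35 = -21. Stack: [-21]
STORE_FAST n → n=-21. Stack: []
LOAD_CONST → push 81. Stack: [81]
STORE_FAST r → r=81. Stack: []
LOAD_FAST_LOAD_FAST r,s → push 81,788. Stack: [81, 788]
BINARY_OP - → 81 - 788 = -707. Stack: [-707]
RETURN_VALUE → return -707.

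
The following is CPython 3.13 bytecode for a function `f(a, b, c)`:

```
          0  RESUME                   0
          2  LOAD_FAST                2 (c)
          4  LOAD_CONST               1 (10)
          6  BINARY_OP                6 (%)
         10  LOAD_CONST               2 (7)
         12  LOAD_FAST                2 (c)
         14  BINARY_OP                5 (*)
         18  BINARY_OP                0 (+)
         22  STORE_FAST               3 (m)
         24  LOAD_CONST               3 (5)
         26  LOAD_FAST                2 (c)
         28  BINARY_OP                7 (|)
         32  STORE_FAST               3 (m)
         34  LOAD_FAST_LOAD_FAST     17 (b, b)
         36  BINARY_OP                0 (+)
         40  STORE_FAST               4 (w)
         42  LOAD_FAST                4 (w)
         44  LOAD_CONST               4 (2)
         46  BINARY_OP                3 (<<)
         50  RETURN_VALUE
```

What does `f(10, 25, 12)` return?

LOAD_FAST c → push 12. Stack: [12]
LOAD_CONST → push 10. Stack: [12, 10]
BINARY_OP % → 12 % 10 = 2. Stack: [2]
LOAD_CONST → push 7. Stack: [2, 7]
LOAD_FAST c → push 12. Stack: [2, 7, 12]
BINARY_OP * → 7 * 12 = 84. Stack: [2, 84]
BINARY_OP + → 2 + 84 = 86. Stack: [86]
STORE_FAST m → m=86. Stack: []
LOAD_CONST → push 5. Stack: [5]
LOAD_FAST c → push 12. Stack: [5, 12]
BINARY_OP | → 5 | 12 = 13. Stack: [13]
STORE_FAST m → m=13. Stack: []
LOAD_FAST_LOAD_FAST b,b → push 25,25. Stack: [25, 25]
BINARY_OP + → 25 + 25 = 50. Stack: [50]
STORE_FAST w → w=50. Stack: []
LOAD_FAST w → push 50. Stack: [50]
LOAD_CONST → push 2. Stack: [50, 2]
BINARY_OP << → 50 << 2 = 200. Stack: [200]
RETURN_VALUE → return 200.

200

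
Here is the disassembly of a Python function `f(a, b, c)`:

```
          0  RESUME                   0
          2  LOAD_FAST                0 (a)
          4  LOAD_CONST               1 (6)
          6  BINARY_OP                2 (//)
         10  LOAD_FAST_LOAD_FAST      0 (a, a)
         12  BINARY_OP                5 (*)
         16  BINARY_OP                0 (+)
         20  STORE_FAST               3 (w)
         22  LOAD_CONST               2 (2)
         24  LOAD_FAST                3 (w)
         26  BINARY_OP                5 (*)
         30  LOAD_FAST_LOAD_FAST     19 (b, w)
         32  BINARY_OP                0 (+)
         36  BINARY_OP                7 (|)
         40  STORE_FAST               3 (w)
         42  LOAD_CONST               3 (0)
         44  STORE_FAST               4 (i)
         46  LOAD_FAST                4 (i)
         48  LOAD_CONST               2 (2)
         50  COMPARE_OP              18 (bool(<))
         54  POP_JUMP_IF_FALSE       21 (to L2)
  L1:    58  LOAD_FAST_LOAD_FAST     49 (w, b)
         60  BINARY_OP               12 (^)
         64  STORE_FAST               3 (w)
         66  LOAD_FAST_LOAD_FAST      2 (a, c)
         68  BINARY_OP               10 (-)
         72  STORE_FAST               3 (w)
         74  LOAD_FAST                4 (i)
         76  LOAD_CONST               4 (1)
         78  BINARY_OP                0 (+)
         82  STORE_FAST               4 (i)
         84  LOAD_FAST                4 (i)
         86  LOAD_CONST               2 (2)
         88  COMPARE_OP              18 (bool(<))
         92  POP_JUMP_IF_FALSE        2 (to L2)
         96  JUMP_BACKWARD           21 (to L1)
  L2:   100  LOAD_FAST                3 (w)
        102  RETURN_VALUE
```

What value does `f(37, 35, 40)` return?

-3

LOAD_FAST a → push 37. Stack: [37]
LOAD_CONST → push 6. Stack: [37, 6]
BINARY_OP // → 37 // 6 = 6. Stack: [6]
LOAD_FAST_LOAD_FAST a,a → push 37,37. Stack: [6, 37, 37]
BINARY_OP * → 37 * 37 = 1369. Stack: [6, 1369]
BINARY_OP + → 6 + 1369 = 1375. Stack: [1375]
STORE_FAST w → w=1375. Stack: []
LOAD_CONST → push 2. Stack: [2]
LOAD_FAST w → push 1375. Stack: [2, 1375]
BINARY_OP * → 2 * 1375 = 2750. Stack: [2750]
LOAD_FAST_LOAD_FAST b,w → push 35,1375. Stack: [2750, 35, 1375]
BINARY_OP + → 35 + 1375 = 1410. Stack: [2750, 1410]
BINARY_OP | → 2750 | 1410 = 4030. Stack: [4030]
STORE_FAST w → w=4030. Stack: []
LOAD_CONST → push 0. Stack: [0]
STORE_FAST i → i=0. Stack: []
LOAD_FAST i → push 0. Stack: [0]
LOAD_CONST → push 2. Stack: [0, 2]
COMPARE_OP bool(<) → 0 vs 2 = True. Stack: [True]
POP_JUMP_IF_FALSE → pop True; no jump. Stack: []
LOAD_FAST_LOAD_FAST w,b → push 4030,35. Stack: [4030, 35]
BINARY_OP ^ → 4030 ^ 35 = 3997. Stack: [3997]
STORE_FAST w → w=3997. Stack: []
LOAD_FAST_LOAD_FAST a,c → push 37,40. Stack: [37, 40]
BINARY_OP - → 37 - 40 = -3. Stack: [-3]
STORE_FAST w → w=-3. Stack: []
LOAD_FAST i → push 0. Stack: [0]
LOAD_CONST → push 1. Stack: [0, 1]
BINARY_OP + → 0 + 1 = 1. Stack: [1]
STORE_FAST i → i=1. Stack: []
LOAD_FAST i → push 1. Stack: [1]
LOAD_CONST → push 2. Stack: [1, 2]
COMPARE_OP bool(<) → 1 vs 2 = True. Stack: [True]
POP_JUMP_IF_FALSE → pop True; no jump. Stack: []
LOAD_FAST_LOAD_FAST w,b → push -3,35. Stack: [-3, 35]
BINARY_OP ^ → -3 ^ 35 = -34. Stack: [-34]
STORE_FAST w → w=-34. Stack: []
LOAD_FAST_LOAD_FAST a,c → push 37,40. Stack: [37, 40]
BINARY_OP - → 37 - 40 = -3. Stack: [-3]
STORE_FAST w → w=-3. Stack: []
LOAD_FAST i → push 1. Stack: [1]
LOAD_CONST → push 1. Stack: [1, 1]
BINARY_OP + → 1 + 1 = 2. Stack: [2]
STORE_FAST i → i=2. Stack: []
LOAD_FAST i → push 2. Stack: [2]
LOAD_CONST → push 2. Stack: [2, 2]
COMPARE_OP bool(<) → 2 vs 2 = False. Stack: [False]
POP_JUMP_IF_FALSE → pop False; jump. Stack: []
LOAD_FAST w → push -3. Stack: [-3]
RETURN_VALUE → return -3.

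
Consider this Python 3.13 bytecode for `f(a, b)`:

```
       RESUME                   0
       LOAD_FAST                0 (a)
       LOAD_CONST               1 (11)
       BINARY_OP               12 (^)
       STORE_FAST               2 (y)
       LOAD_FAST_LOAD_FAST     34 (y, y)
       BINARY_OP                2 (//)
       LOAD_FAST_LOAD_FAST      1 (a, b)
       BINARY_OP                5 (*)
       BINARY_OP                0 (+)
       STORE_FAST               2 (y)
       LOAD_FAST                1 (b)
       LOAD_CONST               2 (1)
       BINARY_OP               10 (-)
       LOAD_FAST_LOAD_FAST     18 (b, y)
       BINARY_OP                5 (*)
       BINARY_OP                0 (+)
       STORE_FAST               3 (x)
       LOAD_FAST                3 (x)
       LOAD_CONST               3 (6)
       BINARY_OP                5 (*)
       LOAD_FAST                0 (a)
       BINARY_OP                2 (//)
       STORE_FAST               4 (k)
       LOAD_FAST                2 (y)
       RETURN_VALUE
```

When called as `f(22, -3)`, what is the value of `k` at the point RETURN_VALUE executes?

52

LOAD_FAST a → push 22. Stack: [22]
LOAD_CONST → push 11. Stack: [22, 11]
BINARY_OP ^ → 22 ^ 11 = 29. Stack: [29]
STORE_FAST y → y=29. Stack: []
LOAD_FAST_LOAD_FAST y,y → push 29,29. Stack: [29, 29]
BINARY_OP // → 29 // 29 = 1. Stack: [1]
LOAD_FAST_LOAD_FAST a,b → push 22,-3. Stack: [1, 22, -3]
BINARY_OP * → 22 * -3 = -66. Stack: [1, -66]
BINARY_OP + → 1 + -66 = -65. Stack: [-65]
STORE_FAST y → y=-65. Stack: []
LOAD_FAST b → push -3. Stack: [-3]
LOAD_CONST → push 1. Stack: [-3, 1]
BINARY_OP - → -3 - 1 = -4. Stack: [-4]
LOAD_FAST_LOAD_FAST b,y → push -3,-65. Stack: [-4, -3, -65]
BINARY_OP * → -3 * -65 = 195. Stack: [-4, 195]
BINARY_OP + → -4 + 195 = 191. Stack: [191]
STORE_FAST x → x=191. Stack: []
LOAD_FAST x → push 191. Stack: [191]
LOAD_CONST → push 6. Stack: [191, 6]
BINARY_OP * → 191 * 6 = 1146. Stack: [1146]
LOAD_FAST a → push 22. Stack: [1146, 22]
BINARY_OP // → 1146 // 22 = 52. Stack: [52]
STORE_FAST k → k=52. Stack: []
LOAD_FAST y → push -65. Stack: [-65]
RETURN_VALUE → return -65.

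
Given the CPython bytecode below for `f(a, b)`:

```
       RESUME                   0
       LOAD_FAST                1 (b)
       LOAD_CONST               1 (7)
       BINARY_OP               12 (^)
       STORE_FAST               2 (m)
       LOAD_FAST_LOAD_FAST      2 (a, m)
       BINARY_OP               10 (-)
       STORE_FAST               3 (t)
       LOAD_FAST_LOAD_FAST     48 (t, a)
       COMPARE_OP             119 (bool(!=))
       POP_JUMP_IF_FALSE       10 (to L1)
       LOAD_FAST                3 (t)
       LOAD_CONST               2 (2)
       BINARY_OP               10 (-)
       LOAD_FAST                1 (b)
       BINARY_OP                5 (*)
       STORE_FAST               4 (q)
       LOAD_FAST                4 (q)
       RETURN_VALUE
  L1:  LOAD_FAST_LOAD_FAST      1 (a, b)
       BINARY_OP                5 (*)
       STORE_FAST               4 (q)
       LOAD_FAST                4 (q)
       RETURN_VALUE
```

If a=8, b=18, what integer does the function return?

-270

LOAD_FAST b → push 18. Stack: [18]
LOAD_CONST → push 7. Stack: [18, 7]
BINARY_OP ^ → 18 ^ 7 = 21. Stack: [21]
STORE_FAST m → m=21. Stack: []
LOAD_FAST_LOAD_FAST a,m → push 8,21. Stack: [8, 21]
BINARY_OP - → 8 - 21 = -13. Stack: [-13]
STORE_FAST t → t=-13. Stack: []
LOAD_FAST_LOAD_FAST t,a → push -13,8. Stack: [-13, 8]
COMPARE_OP bool(!=) → -13 vs 8 = True. Stack: [True]
POP_JUMP_IF_FALSE → pop True; no jump. Stack: []
LOAD_FAST t → push -13. Stack: [-13]
LOAD_CONST → push 2. Stack: [-13, 2]
BINARY_OP - → -13 - 2 = -15. Stack: [-15]
LOAD_FAST b → push 18. Stack: [-15, 18]
BINARY_OP * → -15 * 18 = -270. Stack: [-270]
STORE_FAST q → q=-270. Stack: []
LOAD_FAST q → push -270. Stack: [-270]
RETURN_VALUE → return -270.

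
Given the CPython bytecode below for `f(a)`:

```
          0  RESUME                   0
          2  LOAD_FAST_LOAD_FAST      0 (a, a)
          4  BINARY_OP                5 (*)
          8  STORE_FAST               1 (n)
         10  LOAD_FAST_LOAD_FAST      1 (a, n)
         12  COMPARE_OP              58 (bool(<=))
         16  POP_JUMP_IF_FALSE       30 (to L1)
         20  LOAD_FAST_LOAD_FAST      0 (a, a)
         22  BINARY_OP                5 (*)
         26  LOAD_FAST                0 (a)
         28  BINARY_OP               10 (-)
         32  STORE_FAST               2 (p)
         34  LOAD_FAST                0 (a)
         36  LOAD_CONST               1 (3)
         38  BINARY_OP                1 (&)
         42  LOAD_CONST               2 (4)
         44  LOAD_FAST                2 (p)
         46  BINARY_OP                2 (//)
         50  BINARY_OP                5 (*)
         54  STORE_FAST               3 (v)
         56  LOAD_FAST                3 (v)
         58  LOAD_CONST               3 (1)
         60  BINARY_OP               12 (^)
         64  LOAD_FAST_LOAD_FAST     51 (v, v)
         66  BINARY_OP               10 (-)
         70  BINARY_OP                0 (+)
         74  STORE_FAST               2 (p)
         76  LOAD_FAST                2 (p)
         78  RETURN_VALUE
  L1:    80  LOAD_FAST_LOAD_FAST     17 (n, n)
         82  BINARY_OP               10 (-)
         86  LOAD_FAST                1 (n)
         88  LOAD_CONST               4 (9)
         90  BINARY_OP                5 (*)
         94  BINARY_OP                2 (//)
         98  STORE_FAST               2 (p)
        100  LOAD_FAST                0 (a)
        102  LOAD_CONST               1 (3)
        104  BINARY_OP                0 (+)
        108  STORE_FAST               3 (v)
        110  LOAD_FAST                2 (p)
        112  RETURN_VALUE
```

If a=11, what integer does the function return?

1

LOAD_FAST_LOAD_FAST a,a → push 11,11. Stack: [11, 11]
BINARY_OP * → 11 * 11 = 121. Stack: [121]
STORE_FAST n → n=121. Stack: []
LOAD_FAST_LOAD_FAST a,n → push 11,121. Stack: [11, 121]
COMPARE_OP bool(<=) → 11 vs 121 = True. Stack: [True]
POP_JUMP_IF_FALSE → pop True; no jump. Stack: []
LOAD_FAST_LOAD_FAST a,a → push 11,11. Stack: [11, 11]
BINARY_OP * → 11 * 11 = 121. Stack: [121]
LOAD_FAST a → push 11. Stack: [121, 11]
BINARY_OP - → 121 - 11 = 110. Stack: [110]
STORE_FAST p → p=110. Stack: []
LOAD_FAST a → push 11. Stack: [11]
LOAD_CONST → push 3. Stack: [11, 3]
BINARY_OP & → 11 & 3 = 3. Stack: [3]
LOAD_CONST → push 4. Stack: [3, 4]
LOAD_FAST p → push 110. Stack: [3, 4, 110]
BINARY_OP // → 4 // 110 = 0. Stack: [3, 0]
BINARY_OP * → 3 * 0 = 0. Stack: [0]
STORE_FAST v → v=0. Stack: []
LOAD_FAST v → push 0. Stack: [0]
LOAD_CONST → push 1. Stack: [0, 1]
BINARY_OP ^ → 0 ^ 1 = 1. Stack: [1]
LOAD_FAST_LOAD_FAST v,v → push 0,0. Stack: [1, 0, 0]
BINARY_OP - → 0 - 0 = 0. Stack: [1, 0]
BINARY_OP + → 1 + 0 = 1. Stack: [1]
STORE_FAST p → p=1. Stack: []
LOAD_FAST p → push 1. Stack: [1]
RETURN_VALUE → return 1.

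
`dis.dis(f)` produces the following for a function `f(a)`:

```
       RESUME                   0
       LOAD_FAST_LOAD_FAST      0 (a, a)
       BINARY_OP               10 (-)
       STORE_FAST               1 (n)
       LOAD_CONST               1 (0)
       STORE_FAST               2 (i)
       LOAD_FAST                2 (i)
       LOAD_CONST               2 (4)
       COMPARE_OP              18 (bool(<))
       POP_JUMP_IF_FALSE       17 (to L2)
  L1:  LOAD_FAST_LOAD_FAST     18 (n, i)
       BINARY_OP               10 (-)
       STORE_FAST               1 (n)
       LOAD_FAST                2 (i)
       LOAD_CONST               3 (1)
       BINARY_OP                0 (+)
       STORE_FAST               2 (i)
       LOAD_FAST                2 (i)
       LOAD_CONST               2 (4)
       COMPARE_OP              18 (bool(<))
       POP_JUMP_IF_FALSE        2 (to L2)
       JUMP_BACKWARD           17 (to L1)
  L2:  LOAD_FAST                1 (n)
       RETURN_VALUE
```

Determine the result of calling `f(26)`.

-6

LOAD_FAST_LOAD_FAST a,a → push 26,26. Stack: [26, 26]
BINARY_OP - → 26 - 26 = 0. Stack: [0]
STORE_FAST n → n=0. Stack: []
LOAD_CONST → push 0. Stack: [0]
STORE_FAST i → i=0. Stack: []
LOAD_FAST i → push 0. Stack: [0]
LOAD_CONST → push 4. Stack: [0, 4]
COMPARE_OP bool(<) → 0 vs 4 = True. Stack: [True]
POP_JUMP_IF_FALSE → pop True; no jump. Stack: []
LOAD_FAST_LOAD_FAST n,i → push 0,0. Stack: [0, 0]
BINARY_OP - → 0 - 0 = 0. Stack: [0]
STORE_FAST n → n=0. Stack: []
LOAD_FAST i → push 0. Stack: [0]
LOAD_CONST → push 1. Stack: [0, 1]
BINARY_OP + → 0 + 1 = 1. Stack: [1]
STORE_FAST i → i=1. Stack: []
LOAD_FAST i → push 1. Stack: [1]
LOAD_CONST → push 4. Stack: [1, 4]
COMPARE_OP bool(<) → 1 vs 4 = True. Stack: [True]
POP_JUMP_IF_FALSE → pop True; no jump. Stack: []
LOAD_FAST_LOAD_FAST n,i → push 0,1. Stack: [0, 1]
BINARY_OP - → 0 - 1 = -1. Stack: [-1]
STORE_FAST n → n=-1. Stack: []
LOAD_FAST i → push 1. Stack: [1]
LOAD_CONST → push 1. Stack: [1, 1]
BINARY_OP + → 1 + 1 = 2. Stack: [2]
STORE_FAST i → i=2. Stack: []
LOAD_FAST i → push 2. Stack: [2]
LOAD_CONST → push 4. Stack: [2, 4]
COMPARE_OP bool(<) → 2 vs 4 = True. Stack: [True]
POP_JUMP_IF_FALSE → pop True; no jump. Stack: []
LOAD_FAST_LOAD_FAST n,i → push -1,2. Stack: [-1, 2]
BINARY_OP - → -1 - 2 = -3. Stack: [-3]
STORE_FAST n → n=-3. Stack: []
LOAD_FAST i → push 2. Stack: [2]
LOAD_CONST → push 1. Stack: [2, 1]
BINARY_OP + → 2 + 1 = 3. Stack: [3]
STORE_FAST i → i=3. Stack: []
LOAD_FAST i → push 3. Stack: [3]
LOAD_CONST → push 4. Stack: [3, 4]
COMPARE_OP bool(<) → 3 vs 4 = True. Stack: [True]
POP_JUMP_IF_FALSE → pop True; no jump. Stack: []
LOAD_FAST_LOAD_FAST n,i → push -3,3. Stack: [-3, 3]
BINARY_OP - → -3 - 3 = -6. Stack: [-6]
STORE_FAST n → n=-6. Stack: []
LOAD_FAST i → push 3. Stack: [3]
LOAD_CONST → push 1. Stack: [3, 1]
BINARY_OP + → 3 + 1 = 4. Stack: [4]
STORE_FAST i → i=4. Stack: []
LOAD_FAST i → push 4. Stack: [4]
LOAD_CONST → push 4. Stack: [4, 4]
COMPARE_OP bool(<) → 4 vs 4 = False. Stack: [False]
POP_JUMP_IF_FALSE → pop False; jump. Stack: []
LOAD_FAST n → push -6. Stack: [-6]
RETURN_VALUE → return -6.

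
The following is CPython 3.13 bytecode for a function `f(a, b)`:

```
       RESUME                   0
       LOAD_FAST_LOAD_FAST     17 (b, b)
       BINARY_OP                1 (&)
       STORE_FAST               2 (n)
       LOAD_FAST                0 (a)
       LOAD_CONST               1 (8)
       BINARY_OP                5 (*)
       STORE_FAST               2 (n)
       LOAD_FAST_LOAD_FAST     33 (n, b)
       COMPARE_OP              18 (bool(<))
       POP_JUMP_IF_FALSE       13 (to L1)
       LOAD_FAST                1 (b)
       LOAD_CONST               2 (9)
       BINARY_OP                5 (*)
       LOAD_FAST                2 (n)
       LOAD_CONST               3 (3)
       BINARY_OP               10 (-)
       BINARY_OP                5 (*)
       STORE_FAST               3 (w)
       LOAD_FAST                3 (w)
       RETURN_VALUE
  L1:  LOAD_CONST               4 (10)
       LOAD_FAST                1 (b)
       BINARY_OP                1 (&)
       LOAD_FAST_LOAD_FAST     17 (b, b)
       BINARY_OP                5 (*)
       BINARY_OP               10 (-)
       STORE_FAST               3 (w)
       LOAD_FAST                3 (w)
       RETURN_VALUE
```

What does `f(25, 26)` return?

LOAD_FAST_LOAD_FAST b,b → push 26,26. Stack: [26, 26]
BINARY_OP & → 26 & 26 = 26. Stack: [26]
STORE_FAST n → n=26. Stack: []
LOAD_FAST a → push 25. Stack: [25]
LOAD_CONST → push 8. Stack: [25, 8]
BINARY_OP * → 25 * 8 = 200. Stack: [200]
STORE_FAST n → n=200. Stack: []
LOAD_FAST_LOAD_FAST n,b → push 200,26. Stack: [200, 26]
COMPARE_OP bool(<) → 200 vs 26 = False. Stack: [False]
POP_JUMP_IF_FALSE → pop False; jump. Stack: []
LOAD_CONST → push 10. Stack: [10]
LOAD_FAST b → push 26. Stack: [10, 26]
BINARY_OP & → 10 & 26 = 10. Stack: [10]
LOAD_FAST_LOAD_FAST b,b → push 26,26. Stack: [10, 26, 26]
BINARY_OP * → 26 * 26 = 676. Stack: [10, 676]
BINARY_OP - → 10 - 676 = -666. Stack: [-666]
STORE_FAST w → w=-666. Stack: []
LOAD_FAST w → push -666. Stack: [-666]
RETURN_VALUE → return -666.

-666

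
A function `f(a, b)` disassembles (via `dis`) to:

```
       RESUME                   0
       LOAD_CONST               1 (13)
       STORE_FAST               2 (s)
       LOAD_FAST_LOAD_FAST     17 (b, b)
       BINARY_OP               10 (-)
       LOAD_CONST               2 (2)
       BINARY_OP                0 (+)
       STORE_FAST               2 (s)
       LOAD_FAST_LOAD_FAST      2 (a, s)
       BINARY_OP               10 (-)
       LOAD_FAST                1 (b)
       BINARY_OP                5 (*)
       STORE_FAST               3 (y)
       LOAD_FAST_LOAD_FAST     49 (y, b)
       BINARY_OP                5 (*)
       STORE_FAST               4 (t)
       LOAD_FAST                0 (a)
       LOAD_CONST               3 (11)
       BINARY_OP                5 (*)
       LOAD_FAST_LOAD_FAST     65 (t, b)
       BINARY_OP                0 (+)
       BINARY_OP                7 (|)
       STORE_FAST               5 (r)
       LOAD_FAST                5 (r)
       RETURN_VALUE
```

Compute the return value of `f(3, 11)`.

LOAD_CONST → push 13. Stack: [13]
STORE_FAST s → s=13. Stack: []
LOAD_FAST_LOAD_FAST b,b → push 11,11. Stack: [11, 11]
BINARY_OP - → 11 - 11 = 0. Stack: [0]
LOAD_CONST → push 2. Stack: [0, 2]
BINARY_OP + → 0 + 2 = 2. Stack: [2]
STORE_FAST s → s=2. Stack: []
LOAD_FAST_LOAD_FAST a,s → push 3,2. Stack: [3, 2]
BINARY_OP - → 3 - 2 = 1. Stack: [1]
LOAD_FAST b → push 11. Stack: [1, 11]
BINARY_OP * → 1 * 11 = 11. Stack: [11]
STORE_FAST y → y=11. Stack: []
LOAD_FAST_LOAD_FAST y,b → push 11,11. Stack: [11, 11]
BINARY_OP * → 11 * 11 = 121. Stack: [121]
STORE_FAST t → t=121. Stack: []
LOAD_FAST a → push 3. Stack: [3]
LOAD_CONST → push 11. Stack: [3, 11]
BINARY_OP * → 3 * 11 = 33. Stack: [33]
LOAD_FAST_LOAD_FAST t,b → push 121,11. Stack: [33, 121, 11]
BINARY_OP + → 121 + 11 = 132. Stack: [33, 132]
BINARY_OP | → 33 | 132 = 165. Stack: [165]
STORE_FAST r → r=165. Stack: []
LOAD_FAST r → push 165. Stack: [165]
RETURN_VALUE → return 165.

165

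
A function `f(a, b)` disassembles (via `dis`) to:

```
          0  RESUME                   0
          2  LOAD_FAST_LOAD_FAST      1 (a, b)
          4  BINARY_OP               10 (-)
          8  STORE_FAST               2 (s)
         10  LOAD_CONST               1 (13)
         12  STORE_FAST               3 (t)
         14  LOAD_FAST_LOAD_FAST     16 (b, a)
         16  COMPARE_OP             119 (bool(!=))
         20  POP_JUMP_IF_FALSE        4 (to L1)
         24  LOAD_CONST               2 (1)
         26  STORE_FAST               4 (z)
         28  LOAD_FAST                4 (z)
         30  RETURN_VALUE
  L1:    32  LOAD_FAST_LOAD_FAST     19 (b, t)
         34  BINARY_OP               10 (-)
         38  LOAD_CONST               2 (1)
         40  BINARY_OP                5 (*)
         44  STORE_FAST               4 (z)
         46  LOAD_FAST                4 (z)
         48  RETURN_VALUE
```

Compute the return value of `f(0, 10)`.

1

LOAD_FAST_LOAD_FAST a,b → push 0,10. Stack: [0, 10]
BINARY_OP - → 0 - 10 = -10. Stack: [-10]
STORE_FAST s → s=-10. Stack: []
LOAD_CONST → push 13. Stack: [13]
STORE_FAST t → t=13. Stack: []
LOAD_FAST_LOAD_FAST b,a → push 10,0. Stack: [10, 0]
COMPARE_OP bool(!=) → 10 vs 0 = True. Stack: [True]
POP_JUMP_IF_FALSE → pop True; no jump. Stack: []
LOAD_CONST → push 1. Stack: [1]
STORE_FAST z → z=1. Stack: []
LOAD_FAST z → push 1. Stack: [1]
RETURN_VALUE → return 1.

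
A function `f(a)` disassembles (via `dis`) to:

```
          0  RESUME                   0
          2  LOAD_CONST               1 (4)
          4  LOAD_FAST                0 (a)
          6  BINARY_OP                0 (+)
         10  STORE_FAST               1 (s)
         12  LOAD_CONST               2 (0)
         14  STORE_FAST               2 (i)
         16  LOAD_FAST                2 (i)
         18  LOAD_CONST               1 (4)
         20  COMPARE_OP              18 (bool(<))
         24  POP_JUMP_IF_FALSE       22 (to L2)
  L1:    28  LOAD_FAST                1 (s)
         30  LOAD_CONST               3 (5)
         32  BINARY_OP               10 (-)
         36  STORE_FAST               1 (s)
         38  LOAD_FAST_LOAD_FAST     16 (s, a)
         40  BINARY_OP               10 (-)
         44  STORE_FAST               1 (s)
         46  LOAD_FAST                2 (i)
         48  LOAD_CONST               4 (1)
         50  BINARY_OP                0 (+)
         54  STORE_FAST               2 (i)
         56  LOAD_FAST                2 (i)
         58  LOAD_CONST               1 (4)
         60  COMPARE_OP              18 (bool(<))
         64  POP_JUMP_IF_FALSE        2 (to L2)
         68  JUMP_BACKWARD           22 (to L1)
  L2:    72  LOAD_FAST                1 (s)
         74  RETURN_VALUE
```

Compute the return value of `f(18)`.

-70

LOAD_CONST → push 4
LOAD_FAST a → push 18
BINARY_OP + → 4 + 18 = 22
STORE_FAST s → s=22
LOAD_CONST → push 0
STORE_FAST i → i=0
LOAD_FAST i → push 0
LOAD_CONST → push 4
COMPARE_OP bool(<) → 0 vs 4 = True
POP_JUMP_IF_FALSE → pop True; no jump
LOAD_FAST s → push 22
LOAD_CONST → push 5
BINARY_OP - → 22 - 5 = 17
STORE_FAST s → s=17
LOAD_FAST_LOAD_FAST s,a → push 17,18
BINARY_OP - → 17 - 18 = -1
STORE_FAST s → s=-1
LOAD_FAST i → push 0
LOAD_CONST → push 1
BINARY_OP + → 0 + 1 = 1
STORE_FAST i → i=1
LOAD_FAST i → push 1
LOAD_CONST → push 4
COMPARE_OP bool(<) → 1 vs 4 = True
POP_JUMP_IF_FALSE → pop True; no jump
LOAD_FAST s → push -1
LOAD_CONST → push 5
BINARY_OP - → -1 - 5 = -6
STORE_FAST s → s=-6
LOAD_FAST_LOAD_FAST s,a → push -6,18
BINARY_OP - → -6 - 18 = -24
STORE_FAST s → s=-24
LOAD_FAST i → push 1
LOAD_CONST → push 1
BINARY_OP + → 1 + 1 = 2
STORE_FAST i → i=2
LOAD_FAST i → push 2
LOAD_CONST → push 4
COMPARE_OP bool(<) → 2 vs 4 = True
POP_JUMP_IF_FALSE → pop True; no jump
LOAD_FAST s → push -24
LOAD_CONST → push 5
BINARY_OP - → -24 - 5 = -29
STORE_FAST s → s=-29
LOAD_FAST_LOAD_FAST s,a → push -29,18
BINARY_OP - → -29 - 18 = -47
STORE_FAST s → s=-47
LOAD_FAST i → push 2
LOAD_CONST → push 1
BINARY_OP + → 2 + 1 = 3
STORE_FAST i → i=3
LOAD_FAST i → push 3
LOAD_CONST → push 4
COMPARE_OP bool(<) → 3 vs 4 = True
POP_JUMP_IF_FALSE → pop True; no jump
LOAD_FAST s → push -47
LOAD_CONST → push 5
BINARY_OP - → -47 - 5 = -52
STORE_FAST s → s=-52
LOAD_FAST_LOAD_FAST s,a → push -52,18
BINARY_OP - → -52 - 18 = -70
STORE_FAST s → s=-70
LOAD_FAST i → push 3
LOAD_CONST → push 1
BINARY_OP + → 3 + 1 = 4
STORE_FAST i → i=4
LOAD_FAST i → push 4
LOAD_CONST → push 4
COMPARE_OP bool(<) → 4 vs 4 = False
POP_JUMP_IF_FALSE → pop False; jump
LOAD_FAST s → push -70
RETURN_VALUE → return -70.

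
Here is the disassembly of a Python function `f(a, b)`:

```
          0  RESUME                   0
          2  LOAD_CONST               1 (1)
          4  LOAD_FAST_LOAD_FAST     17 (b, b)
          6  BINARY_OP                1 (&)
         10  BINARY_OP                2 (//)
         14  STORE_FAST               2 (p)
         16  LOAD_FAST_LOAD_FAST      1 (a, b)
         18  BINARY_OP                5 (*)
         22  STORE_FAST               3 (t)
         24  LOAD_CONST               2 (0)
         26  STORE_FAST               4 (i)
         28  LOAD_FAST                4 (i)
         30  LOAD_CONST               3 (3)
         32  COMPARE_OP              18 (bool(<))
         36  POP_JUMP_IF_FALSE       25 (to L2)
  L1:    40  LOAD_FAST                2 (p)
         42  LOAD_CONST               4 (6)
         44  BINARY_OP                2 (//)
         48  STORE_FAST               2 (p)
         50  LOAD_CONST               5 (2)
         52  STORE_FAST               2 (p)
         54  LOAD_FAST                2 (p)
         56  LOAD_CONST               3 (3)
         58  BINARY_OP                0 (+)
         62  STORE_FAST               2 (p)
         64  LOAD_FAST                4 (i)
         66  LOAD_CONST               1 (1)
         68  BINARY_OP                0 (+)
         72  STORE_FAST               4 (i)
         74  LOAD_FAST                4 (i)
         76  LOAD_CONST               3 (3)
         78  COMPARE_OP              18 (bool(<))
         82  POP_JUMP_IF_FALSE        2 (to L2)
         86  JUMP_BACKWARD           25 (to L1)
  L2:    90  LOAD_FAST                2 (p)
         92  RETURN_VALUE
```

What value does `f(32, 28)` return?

LOAD_CONST → push 1
LOAD_FAST_LOAD_FAST b,b → push 28,28
BINARY_OP & → 28 & 28 = 28
BINARY_OP // → 1 // 28 = 0
STORE_FAST p → p=0
LOAD_FAST_LOAD_FAST a,b → push 32,28
BINARY_OP * → 32 * 28 = 896
STORE_FAST t → t=896
LOAD_CONST → push 0
STORE_FAST i → i=0
LOAD_FAST i → push 0
LOAD_CONST → push 3
COMPARE_OP bool(<) → 0 vs 3 = True
POP_JUMP_IF_FALSE → pop True; no jump
LOAD_FAST p → push 0
LOAD_CONST → push 6
BINARY_OP // → 0 // 6 = 0
STORE_FAST p → p=0
LOAD_CONST → push 2
STORE_FAST p → p=2
LOAD_FAST p → push 2
LOAD_CONST → push 3
BINARY_OP + → 2 + 3 = 5
STORE_FAST p → p=5
LOAD_FAST i → push 0
LOAD_CONST → push 1
BINARY_OP + → 0 + 1 = 1
STORE_FAST i → i=1
LOAD_FAST i → push 1
LOAD_CONST → push 3
COMPARE_OP bool(<) → 1 vs 3 = True
POP_JUMP_IF_FALSE → pop True; no jump
LOAD_FAST p → push 5
LOAD_CONST → push 6
BINARY_OP // → 5 // 6 = 0
STORE_FAST p → p=0
LOAD_CONST → push 2
STORE_FAST p → p=2
LOAD_FAST p → push 2
LOAD_CONST → push 3
BINARY_OP + → 2 + 3 = 5
STORE_FAST p → p=5
LOAD_FAST i → push 1
LOAD_CONST → push 1
BINARY_OP + → 1 + 1 = 2
STORE_FAST i → i=2
LOAD_FAST i → push 2
LOAD_CONST → push 3
COMPARE_OP bool(<) → 2 vs 3 = True
POP_JUMP_IF_FALSE → pop True; no jump
LOAD_FAST p → push 5
LOAD_CONST → push 6
BINARY_OP // → 5 // 6 = 0
STORE_FAST p → p=0
LOAD_CONST → push 2
STORE_FAST p → p=2
LOAD_FAST p → push 2
LOAD_CONST → push 3
BINARY_OP + → 2 + 3 = 5
STORE_FAST p → p=5
LOAD_FAST i → push 2
LOAD_CONST → push 1
BINARY_OP + → 2 + 1 = 3
STORE_FAST i → i=3
LOAD_FAST i → push 3
LOAD_CONST → push 3
COMPARE_OP bool(<) → 3 vs 3 = False
POP_JUMP_IF_FALSE → pop False; jump
LOAD_FAST p → push 5
RETURN_VALUE → return 5.

5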